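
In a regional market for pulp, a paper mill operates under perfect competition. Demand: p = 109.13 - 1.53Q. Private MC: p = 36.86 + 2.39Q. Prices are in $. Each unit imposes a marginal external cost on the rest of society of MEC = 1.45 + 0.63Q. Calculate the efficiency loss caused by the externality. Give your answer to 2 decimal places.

DWL = $18.76

Market equilibrium (private): 36.86 + 2.39Q = 109.13 - 1.53Q → Q_m = 18.4362.
Social marginal cost = private MC + MEC = 38.31 + 3.02Q.
Set SMC = demand: 38.31 + 3.02Q = 109.13 - 1.53Q → Q* = 15.5648.
The loss is the area between SMC and demand from Q* to Q_m; with linear curves that's a triangle of height MEC(Q_m).
DWL = ½ × 2.8714 × 13.0648 = 18.7571.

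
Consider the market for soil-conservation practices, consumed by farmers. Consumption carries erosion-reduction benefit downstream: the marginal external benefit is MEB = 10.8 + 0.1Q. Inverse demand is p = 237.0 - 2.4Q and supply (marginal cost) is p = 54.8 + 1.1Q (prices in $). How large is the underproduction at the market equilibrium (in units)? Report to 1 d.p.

4.7 units

Market equilibrium (private): 54.8 + 1.1Q = 237.0 - 2.4Q → Q_m = 52.0571.
Social marginal benefit = demand + MEB = 247.8 - 2.3Q.
Set SMB = MC: 247.8 - 2.3Q = 54.8 + 1.1Q → Q* = 56.7647.
Gap = |52.0571 − 56.7647| = 4.7076.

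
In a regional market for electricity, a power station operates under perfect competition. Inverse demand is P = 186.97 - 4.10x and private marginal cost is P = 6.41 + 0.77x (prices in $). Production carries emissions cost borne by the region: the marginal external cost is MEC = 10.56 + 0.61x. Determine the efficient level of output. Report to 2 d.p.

Social marginal cost = private MC + MEC = 16.97 + 1.38x.
Set SMC = demand: 16.97 + 1.38x = 186.97 - 4.10x → x* = 31.0219.

x* = 31.02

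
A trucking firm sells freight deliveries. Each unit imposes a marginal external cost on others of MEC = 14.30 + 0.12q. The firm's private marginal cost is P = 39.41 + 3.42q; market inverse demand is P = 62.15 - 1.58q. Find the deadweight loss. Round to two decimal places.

DWL = 21.52

Market equilibrium (private): 39.41 + 3.42q = 62.15 - 1.58q → q_m = 4.5480.
Social marginal cost = private MC + MEC = 53.71 + 3.54q.
Set SMC = demand: 53.71 + 3.54q = 62.15 - 1.58q → q* = 1.6484.
The welfare-loss triangle has base |q_m − q*| and height MEC(q_m) (the vertical gap between SMC and demand is zero at q* and MEC at q_m).
DWL = ½ × 2.8996 × 14.8458 = 21.5234.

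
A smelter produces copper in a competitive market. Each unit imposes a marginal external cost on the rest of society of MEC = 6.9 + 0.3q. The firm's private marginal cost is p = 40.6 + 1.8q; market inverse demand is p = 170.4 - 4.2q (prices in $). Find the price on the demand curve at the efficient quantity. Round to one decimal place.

Social marginal cost = private MC + MEC = 47.5 + 2.1q.
Set SMC = demand: 47.5 + 2.1q = 170.4 - 4.2q → q* = 19.5079.
Consumer price on the demand curve at q*: 170.4 − 4.2×19.5079 = 88.4668.

P = $88.5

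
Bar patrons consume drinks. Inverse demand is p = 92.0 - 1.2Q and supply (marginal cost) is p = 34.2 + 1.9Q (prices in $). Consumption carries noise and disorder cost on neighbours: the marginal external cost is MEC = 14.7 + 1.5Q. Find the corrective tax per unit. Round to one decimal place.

tax = $28.8 per unit

Social marginal benefit = demand − MEC = 77.3 - 2.7Q.
Set SMB = MC: 77.3 - 2.7Q = 34.2 + 1.9Q → Q* = 9.3696.
The Pigouvian tax equals MEC at Q*: 14.7 + 1.5×9.3696 = 28.7544.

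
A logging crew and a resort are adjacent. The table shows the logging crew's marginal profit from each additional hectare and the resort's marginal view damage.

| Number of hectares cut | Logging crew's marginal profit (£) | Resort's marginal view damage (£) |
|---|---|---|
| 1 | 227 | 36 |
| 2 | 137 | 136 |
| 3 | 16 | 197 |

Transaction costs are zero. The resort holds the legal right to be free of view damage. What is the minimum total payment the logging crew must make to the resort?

Efficient level: marginal profit ≥ marginal view damage through level 2, so k* = 2.
With the resort holding the right, the logging crew must at least compensate total damage at k*: 36 + 136 = 172.

£172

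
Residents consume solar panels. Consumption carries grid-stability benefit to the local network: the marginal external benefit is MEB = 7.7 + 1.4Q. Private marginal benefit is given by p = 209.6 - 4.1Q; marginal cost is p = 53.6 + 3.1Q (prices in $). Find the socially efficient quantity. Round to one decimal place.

Q* = 28.2

Social marginal benefit = demand + MEB = 217.3 - 2.7Q.
Set SMB = MC: 217.3 - 2.7Q = 53.6 + 3.1Q → Q* = 28.2241.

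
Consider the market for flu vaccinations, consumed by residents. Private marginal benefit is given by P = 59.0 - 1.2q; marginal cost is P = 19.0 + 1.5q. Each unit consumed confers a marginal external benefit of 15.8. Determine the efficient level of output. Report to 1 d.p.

Social marginal benefit = demand + MEB = 74.8 - 1.2q.
Set SMB = MC: 74.8 - 1.2q = 19.0 + 1.5q → q* = 20.6667.

q* = 20.7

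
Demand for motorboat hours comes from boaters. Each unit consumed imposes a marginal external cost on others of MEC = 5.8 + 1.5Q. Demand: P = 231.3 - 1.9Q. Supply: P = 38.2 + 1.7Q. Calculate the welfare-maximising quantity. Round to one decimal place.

Q* = 36.7

Social marginal benefit = demand − MEC = 225.5 - 3.4Q.
Set SMB = MC: 225.5 - 3.4Q = 38.2 + 1.7Q → Q* = 36.7255.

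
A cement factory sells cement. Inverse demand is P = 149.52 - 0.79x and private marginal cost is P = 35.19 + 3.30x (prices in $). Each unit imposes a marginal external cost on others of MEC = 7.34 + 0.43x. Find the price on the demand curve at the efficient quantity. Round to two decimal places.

P = $130.82

Social marginal cost = private MC + MEC = 42.53 + 3.73x.
Set SMC = demand: 42.53 + 3.73x = 149.52 - 0.79x → x* = 23.6704.
Consumer price on the demand curve at x*: 149.52 − 0.79×23.6704 = 130.8204.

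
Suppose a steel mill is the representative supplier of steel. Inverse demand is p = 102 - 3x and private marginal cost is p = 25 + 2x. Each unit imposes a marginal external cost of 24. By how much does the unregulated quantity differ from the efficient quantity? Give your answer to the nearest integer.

5 units

Market equilibrium (private): 25 + 2x = 102 - 3x → x_m = 15.4000.
Social marginal cost = private MC + MEC = 49 + 2x.
Set SMC = demand: 49 + 2x = 102 - 3x → x* = 10.6000.
Gap = |15.4000 − 10.6000| = 4.8000.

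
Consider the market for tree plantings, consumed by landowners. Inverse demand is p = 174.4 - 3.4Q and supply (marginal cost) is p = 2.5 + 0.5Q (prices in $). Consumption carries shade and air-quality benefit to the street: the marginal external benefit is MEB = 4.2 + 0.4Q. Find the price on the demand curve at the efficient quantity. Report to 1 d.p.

Social marginal benefit = demand + MEB = 178.6 - 3.0Q.
Set SMB = MC: 178.6 - 3.0Q = 2.5 + 0.5Q → Q* = 50.3143.
Consumer price on the demand curve at Q*: 174.4 − 3.4×50.3143 = 3.3314.

P = $3.3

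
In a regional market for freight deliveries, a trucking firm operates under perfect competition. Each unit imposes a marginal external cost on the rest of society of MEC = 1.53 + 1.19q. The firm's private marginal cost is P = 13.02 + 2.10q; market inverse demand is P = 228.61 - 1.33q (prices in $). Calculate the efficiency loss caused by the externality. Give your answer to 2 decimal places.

DWL = $630.49

Market equilibrium (private): 13.02 + 2.10q = 228.61 - 1.33q → q_m = 62.8542.
Social marginal cost = private MC + MEC = 14.55 + 3.29q.
Set SMC = demand: 14.55 + 3.29q = 228.61 - 1.33q → q* = 46.3333.
The loss is the area between SMC and demand from q* to q_m; with linear curves that's a triangle of height MEC(q_m).
DWL = ½ × 16.5209 × 76.3265 = 630.4912.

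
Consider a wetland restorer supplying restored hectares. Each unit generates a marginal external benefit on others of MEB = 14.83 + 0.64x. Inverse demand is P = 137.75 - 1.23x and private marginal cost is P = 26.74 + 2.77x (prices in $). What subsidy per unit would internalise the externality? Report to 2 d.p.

subsidy = $38.80 per unit

Social marginal cost = private MC − MEB = 11.91 + 2.13x.
Set SMC = demand: 11.91 + 2.13x = 137.75 - 1.23x → x* = 37.4524.
The Pigouvian subsidy equals MEB at x*: 14.83 + 0.64×37.4524 = 38.7995.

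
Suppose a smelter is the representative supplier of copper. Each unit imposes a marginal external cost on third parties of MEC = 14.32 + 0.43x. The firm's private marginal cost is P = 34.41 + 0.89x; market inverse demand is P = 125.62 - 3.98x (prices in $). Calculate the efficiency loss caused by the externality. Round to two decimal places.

Market equilibrium (private): 34.41 + 0.89x = 125.62 - 3.98x → x_m = 18.7290.
Social marginal cost = private MC + MEC = 48.73 + 1.32x.
Set SMC = demand: 48.73 + 1.32x = 125.62 - 3.98x → x* = 14.5075.
Between x* and x_m the wedge SMC − demand runs linearly from 0 to MEC(x_m), so the loss is a triangle.
DWL = ½ × 4.2215 × 22.3734 = 47.2247.

DWL = $47.22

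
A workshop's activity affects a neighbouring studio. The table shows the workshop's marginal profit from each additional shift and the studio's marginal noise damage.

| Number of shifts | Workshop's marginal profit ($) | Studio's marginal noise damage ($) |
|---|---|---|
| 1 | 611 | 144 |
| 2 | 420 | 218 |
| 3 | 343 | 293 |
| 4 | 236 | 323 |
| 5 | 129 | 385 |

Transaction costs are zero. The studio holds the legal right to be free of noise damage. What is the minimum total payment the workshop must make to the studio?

Efficient level: marginal profit ≥ marginal noise damage through level 3, so k* = 3.
With the studio holding the right, the workshop must at least compensate total damage at k*: 144 + 218 + 293 = 655.

$655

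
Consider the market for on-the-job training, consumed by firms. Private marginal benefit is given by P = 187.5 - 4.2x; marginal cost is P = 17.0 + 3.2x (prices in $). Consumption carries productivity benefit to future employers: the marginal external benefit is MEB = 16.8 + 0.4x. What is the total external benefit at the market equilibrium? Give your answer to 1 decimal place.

Market equilibrium (private): 17.0 + 3.2x = 187.5 - 4.2x → x_m = 23.0405.
Total external benefit = ∫₀^{x_m} (16.8 + 0.4x) dx = 16.8×23.0405 + ½×0.4×23.0405² = 493.2533.

$493.3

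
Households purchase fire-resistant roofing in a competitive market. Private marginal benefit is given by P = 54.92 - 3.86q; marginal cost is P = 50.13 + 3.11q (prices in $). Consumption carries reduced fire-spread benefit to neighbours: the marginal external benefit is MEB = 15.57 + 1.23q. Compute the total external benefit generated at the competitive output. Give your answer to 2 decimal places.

Market equilibrium (private): 50.13 + 3.11q = 54.92 - 3.86q → q_m = 0.6872.
Total external benefit = ∫₀^{q_m} (15.57 + 1.23q) dq = 15.57×0.6872 + ½×1.23×0.6872² = 10.9901.

$10.99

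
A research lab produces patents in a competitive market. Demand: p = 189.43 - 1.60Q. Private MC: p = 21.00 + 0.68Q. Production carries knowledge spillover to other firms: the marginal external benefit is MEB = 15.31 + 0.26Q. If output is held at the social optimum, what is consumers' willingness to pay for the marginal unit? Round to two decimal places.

Social marginal cost = private MC − MEB = 5.69 + 0.42Q.
Set SMC = demand: 5.69 + 0.42Q = 189.43 - 1.60Q → Q* = 90.9604.
Consumer price on the demand curve at Q*: 189.43 − 1.60×90.9604 = 43.8934.

P = 43.89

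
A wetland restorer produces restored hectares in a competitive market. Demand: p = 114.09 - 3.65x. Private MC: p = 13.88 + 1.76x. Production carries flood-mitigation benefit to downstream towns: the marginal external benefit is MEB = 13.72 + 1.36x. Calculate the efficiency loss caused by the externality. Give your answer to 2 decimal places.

Market equilibrium (private): 13.88 + 1.76x = 114.09 - 3.65x → x_m = 18.5231.
Social marginal cost = private MC − MEB = 0.16 + 0.40x.
Set SMC = demand: 0.16 + 0.40x = 114.09 - 3.65x → x* = 28.1309.
The welfare-loss triangle has base |x_m − x*| and height MEB(x_m) (the vertical gap between SMC and demand is zero at x* and MEB at x_m).
DWL = ½ × 9.6078 × 38.9114 = 186.9265.

DWL = 186.93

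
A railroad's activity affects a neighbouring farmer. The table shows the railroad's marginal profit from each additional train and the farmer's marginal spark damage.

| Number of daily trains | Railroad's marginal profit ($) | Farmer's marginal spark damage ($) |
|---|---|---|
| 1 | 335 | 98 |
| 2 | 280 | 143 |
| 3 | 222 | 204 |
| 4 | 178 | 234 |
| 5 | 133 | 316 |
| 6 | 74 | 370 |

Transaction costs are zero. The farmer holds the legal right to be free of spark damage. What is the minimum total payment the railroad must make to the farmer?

$445

Efficient level: marginal profit ≥ marginal spark damage through level 3, so k* = 3.
With the farmer holding the right, the railroad must at least compensate total damage at k*: 98 + 143 + 204 = 445.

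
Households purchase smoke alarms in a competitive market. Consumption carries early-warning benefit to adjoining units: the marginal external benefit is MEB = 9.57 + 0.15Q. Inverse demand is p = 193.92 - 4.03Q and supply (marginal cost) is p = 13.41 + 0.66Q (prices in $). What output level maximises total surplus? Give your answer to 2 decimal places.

Q* = 41.87

Social marginal benefit = demand + MEB = 203.49 - 3.88Q.
Set SMB = MC: 203.49 - 3.88Q = 13.41 + 0.66Q → Q* = 41.8678.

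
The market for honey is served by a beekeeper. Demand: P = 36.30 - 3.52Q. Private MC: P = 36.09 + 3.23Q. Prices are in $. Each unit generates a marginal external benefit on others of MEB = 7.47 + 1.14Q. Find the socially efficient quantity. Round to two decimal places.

Social marginal cost = private MC − MEB = 28.62 + 2.09Q.
Set SMC = demand: 28.62 + 2.09Q = 36.30 - 3.52Q → Q* = 1.3690.

Q* = 1.37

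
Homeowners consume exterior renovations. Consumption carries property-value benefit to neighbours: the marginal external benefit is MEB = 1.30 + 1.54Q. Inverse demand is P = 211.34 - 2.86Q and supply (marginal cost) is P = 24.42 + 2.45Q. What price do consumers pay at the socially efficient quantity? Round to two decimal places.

Social marginal benefit = demand + MEB = 212.64 - 1.32Q.
Set SMB = MC: 212.64 - 1.32Q = 24.42 + 2.45Q → Q* = 49.9257.
Consumer price on the demand curve at Q*: 211.34 − 2.86×49.9257 = 68.5525.

P = 68.55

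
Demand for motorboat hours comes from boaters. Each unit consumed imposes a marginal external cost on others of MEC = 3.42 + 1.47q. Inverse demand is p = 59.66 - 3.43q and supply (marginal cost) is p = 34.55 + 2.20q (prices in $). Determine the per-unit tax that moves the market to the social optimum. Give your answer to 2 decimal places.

Social marginal benefit = demand − MEC = 56.24 - 4.90q.
Set SMB = MC: 56.24 - 4.90q = 34.55 + 2.20q → q* = 3.0549.
The Pigouvian tax equals MEC at q*: 3.42 + 1.47×3.0549 = 7.9107.

tax = $7.91 per unit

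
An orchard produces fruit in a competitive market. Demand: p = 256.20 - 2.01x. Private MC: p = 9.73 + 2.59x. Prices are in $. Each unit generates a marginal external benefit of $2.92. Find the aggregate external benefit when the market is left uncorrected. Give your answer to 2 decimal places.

Market equilibrium (private): 9.73 + 2.59x = 256.20 - 2.01x → x_m = 53.5804.
Total external benefit = MEB × x_m = 2.92 × 53.5804 = 156.4548.

$156.45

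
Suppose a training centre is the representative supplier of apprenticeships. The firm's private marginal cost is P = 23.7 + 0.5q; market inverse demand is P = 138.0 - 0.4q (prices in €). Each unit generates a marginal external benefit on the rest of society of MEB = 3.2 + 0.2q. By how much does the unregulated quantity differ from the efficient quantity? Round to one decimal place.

40.9 units

Market equilibrium (private): 23.7 + 0.5q = 138.0 - 0.4q → q_m = 127.0000.
Social marginal cost = private MC − MEB = 20.5 + 0.3q.
Set SMC = demand: 20.5 + 0.3q = 138.0 - 0.4q → q* = 167.8571.
Gap = |127.0000 − 167.8571| = 40.8571.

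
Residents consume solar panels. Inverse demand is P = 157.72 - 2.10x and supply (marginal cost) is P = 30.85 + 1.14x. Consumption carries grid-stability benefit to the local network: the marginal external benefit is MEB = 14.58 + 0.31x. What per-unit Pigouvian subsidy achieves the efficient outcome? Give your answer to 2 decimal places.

subsidy = 29.55 per unit

Social marginal benefit = demand + MEB = 172.30 - 1.79x.
Set SMB = MC: 172.30 - 1.79x = 30.85 + 1.14x → x* = 48.2765.
The Pigouvian subsidy equals MEB at x*: 14.58 + 0.31×48.2765 = 29.5457.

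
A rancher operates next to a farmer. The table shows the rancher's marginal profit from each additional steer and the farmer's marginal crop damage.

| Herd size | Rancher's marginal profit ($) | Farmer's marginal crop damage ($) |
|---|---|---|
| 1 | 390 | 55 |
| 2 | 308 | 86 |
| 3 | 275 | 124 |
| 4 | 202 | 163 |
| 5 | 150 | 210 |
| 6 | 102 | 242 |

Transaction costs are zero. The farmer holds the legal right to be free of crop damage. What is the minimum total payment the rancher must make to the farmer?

Efficient level: marginal profit ≥ marginal crop damage through level 4, so k* = 4.
With the farmer holding the right, the rancher must at least compensate total damage at k*: 55 + 86 + 124 + 163 = 428.

$428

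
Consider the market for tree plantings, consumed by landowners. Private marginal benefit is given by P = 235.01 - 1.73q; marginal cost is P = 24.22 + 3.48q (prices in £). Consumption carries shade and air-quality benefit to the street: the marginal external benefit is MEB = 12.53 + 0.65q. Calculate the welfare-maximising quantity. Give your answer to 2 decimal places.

Social marginal benefit = demand + MEB = 247.54 - 1.08q.
Set SMB = MC: 247.54 - 1.08q = 24.22 + 3.48q → q* = 48.9737.

q* = 48.97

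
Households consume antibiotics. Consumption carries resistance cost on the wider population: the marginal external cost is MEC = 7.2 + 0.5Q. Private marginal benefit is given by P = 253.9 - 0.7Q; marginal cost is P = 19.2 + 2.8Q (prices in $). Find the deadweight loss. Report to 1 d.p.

Market equilibrium (private): 19.2 + 2.8Q = 253.9 - 0.7Q → Q_m = 67.0571.
Social marginal benefit = demand − MEC = 246.7 - 1.2Q.
Set SMB = MC: 246.7 - 1.2Q = 19.2 + 2.8Q → Q* = 56.8750.
Height of the DWL triangle at Q_m is MC(Q_m) − SMB(Q_m) = MEC(Q_m) = 40.7286.
DWL = ½ × 10.1821 × 40.7286 = 207.3513.

DWL = $207.4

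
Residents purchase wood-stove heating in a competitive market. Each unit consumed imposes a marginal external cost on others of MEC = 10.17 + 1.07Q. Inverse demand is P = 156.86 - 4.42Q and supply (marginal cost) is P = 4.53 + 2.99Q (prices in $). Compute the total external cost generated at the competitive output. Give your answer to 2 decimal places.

$435.16

Market equilibrium (private): 4.53 + 2.99Q = 156.86 - 4.42Q → Q_m = 20.5574.
Total external cost = ∫₀^{Q_m} (10.17 + 1.07Q) dQ = 10.17×20.5574 + ½×1.07×20.5574² = 435.1633.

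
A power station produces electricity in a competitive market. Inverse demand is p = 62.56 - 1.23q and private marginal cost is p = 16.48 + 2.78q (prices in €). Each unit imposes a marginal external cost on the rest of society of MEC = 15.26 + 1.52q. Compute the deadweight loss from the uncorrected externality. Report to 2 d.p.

Market equilibrium (private): 16.48 + 2.78q = 62.56 - 1.23q → q_m = 11.4913.
Social marginal cost = private MC + MEC = 31.74 + 4.30q.
Set SMC = demand: 31.74 + 4.30q = 62.56 - 1.23q → q* = 5.5732.
The loss is the area between SMC and demand from q* to q_m; with linear curves that's a triangle of height MEC(q_m).
DWL = ½ × 5.9181 × 32.7267 = 96.8399.

DWL = €96.84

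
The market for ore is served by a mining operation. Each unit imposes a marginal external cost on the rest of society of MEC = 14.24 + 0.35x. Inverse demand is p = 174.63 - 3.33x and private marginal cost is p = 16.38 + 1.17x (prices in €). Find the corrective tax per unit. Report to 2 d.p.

Social marginal cost = private MC + MEC = 30.62 + 1.52x.
Set SMC = demand: 30.62 + 1.52x = 174.63 - 3.33x → x* = 29.6928.
The Pigouvian tax equals MEC at x*: 14.24 + 0.35×29.6928 = 24.6325.

tax = €24.63 per unit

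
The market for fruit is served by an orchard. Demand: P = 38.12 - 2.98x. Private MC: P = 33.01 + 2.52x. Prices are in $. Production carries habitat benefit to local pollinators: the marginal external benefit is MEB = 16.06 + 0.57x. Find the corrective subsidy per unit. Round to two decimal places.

subsidy = $18.51 per unit

Social marginal cost = private MC − MEB = 16.95 + 1.95x.
Set SMC = demand: 16.95 + 1.95x = 38.12 - 2.98x → x* = 4.2941.
The Pigouvian subsidy equals MEB at x*: 16.06 + 0.57×4.2941 = 18.5076.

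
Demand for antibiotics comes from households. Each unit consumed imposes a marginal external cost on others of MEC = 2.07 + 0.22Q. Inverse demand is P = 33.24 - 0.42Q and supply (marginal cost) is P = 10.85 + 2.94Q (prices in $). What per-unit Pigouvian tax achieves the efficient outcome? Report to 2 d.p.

tax = $3.32 per unit

Social marginal benefit = demand − MEC = 31.17 - 0.64Q.
Set SMB = MC: 31.17 - 0.64Q = 10.85 + 2.94Q → Q* = 5.6760.
The Pigouvian tax equals MEC at Q*: 2.07 + 0.22×5.6760 = 3.3187.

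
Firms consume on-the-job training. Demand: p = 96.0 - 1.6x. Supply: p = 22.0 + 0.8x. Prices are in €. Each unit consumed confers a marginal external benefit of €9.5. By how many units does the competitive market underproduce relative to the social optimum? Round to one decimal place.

Market equilibrium (private): 22.0 + 0.8x = 96.0 - 1.6x → x_m = 30.8333.
Social marginal benefit = demand + MEB = 105.5 - 1.6x.
Set SMB = MC: 105.5 - 1.6x = 22.0 + 0.8x → x* = 34.7917.
Gap = |30.8333 − 34.7917| = 3.9584.

4.0 units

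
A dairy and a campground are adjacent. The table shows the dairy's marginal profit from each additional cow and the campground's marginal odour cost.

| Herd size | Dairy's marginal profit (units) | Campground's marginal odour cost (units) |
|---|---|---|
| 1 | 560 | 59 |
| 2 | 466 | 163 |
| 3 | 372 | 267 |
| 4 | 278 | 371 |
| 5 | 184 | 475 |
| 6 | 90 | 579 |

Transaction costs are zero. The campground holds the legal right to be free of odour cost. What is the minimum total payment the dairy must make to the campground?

Efficient level: marginal profit ≥ marginal odour cost through level 3, so k* = 3.
With the campground holding the right, the dairy must at least compensate total damage at k*: 59 + 163 + 267 = 489.

489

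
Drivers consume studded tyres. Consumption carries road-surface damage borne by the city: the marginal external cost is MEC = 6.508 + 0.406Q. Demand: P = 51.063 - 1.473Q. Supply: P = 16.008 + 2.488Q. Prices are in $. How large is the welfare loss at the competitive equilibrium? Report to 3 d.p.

DWL = $11.682

Market equilibrium (private): 16.008 + 2.488Q = 51.063 - 1.473Q → Q_m = 8.8500.
Social marginal benefit = demand − MEC = 44.555 - 1.879Q.
Set SMB = MC: 44.555 - 1.879Q = 16.008 + 2.488Q → Q* = 6.5370.
Height of the DWL triangle at Q_m is MC(Q_m) − SMB(Q_m) = MEC(Q_m) = 10.1011.
DWL = ½ × 2.3130 × 10.1011 = 11.6819.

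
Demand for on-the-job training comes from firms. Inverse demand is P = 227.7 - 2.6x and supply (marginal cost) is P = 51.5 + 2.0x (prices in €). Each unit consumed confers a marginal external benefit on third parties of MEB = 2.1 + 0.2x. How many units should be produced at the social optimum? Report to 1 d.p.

x* = 40.5

Social marginal benefit = demand + MEB = 229.8 - 2.4x.
Set SMB = MC: 229.8 - 2.4x = 51.5 + 2.0x → x* = 40.5227.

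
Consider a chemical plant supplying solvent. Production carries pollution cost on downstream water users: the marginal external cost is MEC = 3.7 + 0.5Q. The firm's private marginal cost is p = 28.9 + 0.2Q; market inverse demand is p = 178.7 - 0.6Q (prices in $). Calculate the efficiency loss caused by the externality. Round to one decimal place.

DWL = $3643.1

Market equilibrium (private): 28.9 + 0.2Q = 178.7 - 0.6Q → Q_m = 187.2500.
Social marginal cost = private MC + MEC = 32.6 + 0.7Q.
Set SMC = demand: 32.6 + 0.7Q = 178.7 - 0.6Q → Q* = 112.3846.
Between Q* and Q_m the wedge SMC − demand runs linearly from 0 to MEC(Q_m), so the loss is a triangle.
DWL = ½ × 74.8654 × 97.3250 = 3643.1375.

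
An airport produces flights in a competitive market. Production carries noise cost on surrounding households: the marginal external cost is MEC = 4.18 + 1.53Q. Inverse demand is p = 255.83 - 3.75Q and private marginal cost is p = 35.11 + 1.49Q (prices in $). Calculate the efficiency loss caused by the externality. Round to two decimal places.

DWL = $347.83

Market equilibrium (private): 35.11 + 1.49Q = 255.83 - 3.75Q → Q_m = 42.1221.
Social marginal cost = private MC + MEC = 39.29 + 3.02Q.
Set SMC = demand: 39.29 + 3.02Q = 255.83 - 3.75Q → Q* = 31.9852.
The welfare-loss triangle has base |Q_m − Q*| and height MEC(Q_m) (the vertical gap between SMC and demand is zero at Q* and MEC at Q_m).
DWL = ½ × 10.1369 × 68.6269 = 347.8320.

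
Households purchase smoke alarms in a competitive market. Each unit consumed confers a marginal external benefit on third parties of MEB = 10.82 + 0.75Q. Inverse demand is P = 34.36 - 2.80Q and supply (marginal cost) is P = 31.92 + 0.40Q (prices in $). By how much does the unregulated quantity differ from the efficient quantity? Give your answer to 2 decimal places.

4.65 units

Market equilibrium (private): 31.92 + 0.40Q = 34.36 - 2.80Q → Q_m = 0.7625.
Social marginal benefit = demand + MEB = 45.18 - 2.05Q.
Set SMB = MC: 45.18 - 2.05Q = 31.92 + 0.40Q → Q* = 5.4122.
Gap = |0.7625 − 5.4122| = 4.6497.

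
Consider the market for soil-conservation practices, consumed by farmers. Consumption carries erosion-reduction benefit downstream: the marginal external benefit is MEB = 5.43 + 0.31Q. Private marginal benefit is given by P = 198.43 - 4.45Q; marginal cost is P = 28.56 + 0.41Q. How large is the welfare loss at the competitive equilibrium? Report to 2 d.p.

Market equilibrium (private): 28.56 + 0.41Q = 198.43 - 4.45Q → Q_m = 34.9527.
Social marginal benefit = demand + MEB = 203.86 - 4.14Q.
Set SMB = MC: 203.86 - 4.14Q = 28.56 + 0.41Q → Q* = 38.5275.
The welfare-loss triangle has base |Q_m − Q*| and height MEB(Q_m) (the vertical gap between SMB and MC is zero at Q* and MEB at Q_m).
DWL = ½ × 3.5748 × 16.2653 = 29.0726.

DWL = 29.07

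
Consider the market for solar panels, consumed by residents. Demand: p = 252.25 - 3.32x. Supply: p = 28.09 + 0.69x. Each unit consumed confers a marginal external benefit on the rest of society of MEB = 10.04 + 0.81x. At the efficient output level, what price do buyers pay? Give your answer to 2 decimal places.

Social marginal benefit = demand + MEB = 262.29 - 2.51x.
Set SMB = MC: 262.29 - 2.51x = 28.09 + 0.69x → x* = 73.1875.
Consumer price on the demand curve at x*: 252.25 − 3.32×73.1875 = 9.2675.

P = 9.27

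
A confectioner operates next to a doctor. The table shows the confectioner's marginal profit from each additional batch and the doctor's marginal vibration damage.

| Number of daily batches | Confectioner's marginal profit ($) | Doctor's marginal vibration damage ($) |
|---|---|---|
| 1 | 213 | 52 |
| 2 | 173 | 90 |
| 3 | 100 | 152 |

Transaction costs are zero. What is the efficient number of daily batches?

Bargaining reaches the level where marginal profit last exceeds marginal vibration damage.
That holds through level 2 (173 ≥ 90) but not at 3 (100 < 152).

2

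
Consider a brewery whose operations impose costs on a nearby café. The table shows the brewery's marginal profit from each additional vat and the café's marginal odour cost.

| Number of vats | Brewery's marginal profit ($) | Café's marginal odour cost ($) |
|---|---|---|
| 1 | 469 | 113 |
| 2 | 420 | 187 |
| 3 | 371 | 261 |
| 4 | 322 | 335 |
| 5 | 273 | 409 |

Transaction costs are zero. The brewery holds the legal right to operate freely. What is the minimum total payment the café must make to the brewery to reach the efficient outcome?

$595

Left alone the brewery would choose level 5 (marginal profit stays positive).
Efficient level: k* = 3 (marginal profit ≥ marginal odour cost through 3).
The café must at least cover the brewery's forgone profit from cutting 5→3: 322 + 273 = 595.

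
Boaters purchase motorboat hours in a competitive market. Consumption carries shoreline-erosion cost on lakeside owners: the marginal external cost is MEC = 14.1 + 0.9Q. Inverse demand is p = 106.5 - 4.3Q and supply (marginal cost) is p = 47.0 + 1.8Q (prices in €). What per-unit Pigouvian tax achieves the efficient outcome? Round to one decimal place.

tax = €19.9 per unit

Social marginal benefit = demand − MEC = 92.4 - 5.2Q.
Set SMB = MC: 92.4 - 5.2Q = 47.0 + 1.8Q → Q* = 6.4857.
The Pigouvian tax equals MEC at Q*: 14.1 + 0.9×6.4857 = 19.9371.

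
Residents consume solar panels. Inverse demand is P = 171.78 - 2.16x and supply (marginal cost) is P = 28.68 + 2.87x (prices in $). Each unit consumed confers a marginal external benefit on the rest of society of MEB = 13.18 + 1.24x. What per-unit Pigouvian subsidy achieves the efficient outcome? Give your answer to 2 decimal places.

subsidy = $64.31 per unit

Social marginal benefit = demand + MEB = 184.96 - 0.92x.
Set SMB = MC: 184.96 - 0.92x = 28.68 + 2.87x → x* = 41.2348.
The Pigouvian subsidy equals MEB at x*: 13.18 + 1.24×41.2348 = 64.3112.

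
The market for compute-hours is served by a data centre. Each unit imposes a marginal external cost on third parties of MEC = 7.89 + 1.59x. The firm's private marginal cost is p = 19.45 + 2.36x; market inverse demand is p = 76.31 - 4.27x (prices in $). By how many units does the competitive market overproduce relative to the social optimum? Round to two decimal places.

2.62 units

Market equilibrium (private): 19.45 + 2.36x = 76.31 - 4.27x → x_m = 8.5762.
Social marginal cost = private MC + MEC = 27.34 + 3.95x.
Set SMC = demand: 27.34 + 3.95x = 76.31 - 4.27x → x* = 5.9574.
Gap = |8.5762 − 5.9574| = 2.6188.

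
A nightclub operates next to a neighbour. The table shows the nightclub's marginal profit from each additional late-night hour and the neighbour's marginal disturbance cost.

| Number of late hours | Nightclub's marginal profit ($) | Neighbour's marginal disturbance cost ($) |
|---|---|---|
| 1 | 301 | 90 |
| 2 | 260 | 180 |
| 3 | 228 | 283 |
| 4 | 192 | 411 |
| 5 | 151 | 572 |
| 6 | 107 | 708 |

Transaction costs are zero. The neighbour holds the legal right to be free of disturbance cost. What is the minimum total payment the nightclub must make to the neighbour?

$270

Efficient level: marginal profit ≥ marginal disturbance cost through level 2, so k* = 2.
With the neighbour holding the right, the nightclub must at least compensate total damage at k*: 90 + 180 = 270.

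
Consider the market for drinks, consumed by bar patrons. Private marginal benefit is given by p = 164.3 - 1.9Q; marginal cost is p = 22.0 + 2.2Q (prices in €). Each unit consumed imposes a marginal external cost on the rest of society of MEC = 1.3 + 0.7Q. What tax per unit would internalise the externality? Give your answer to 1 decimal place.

Social marginal benefit = demand − MEC = 163.0 - 2.6Q.
Set SMB = MC: 163.0 - 2.6Q = 22.0 + 2.2Q → Q* = 29.3750.
The Pigouvian tax equals MEC at Q*: 1.3 + 0.7×29.3750 = 21.8625.

tax = €21.9 per unit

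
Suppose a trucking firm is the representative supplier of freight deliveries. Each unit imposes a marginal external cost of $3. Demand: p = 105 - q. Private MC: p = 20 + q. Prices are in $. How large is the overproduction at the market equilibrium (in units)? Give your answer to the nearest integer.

2 units

Market equilibrium (private): 20 + q = 105 - q → q_m = 42.5000.
Social marginal cost = private MC + MEC = 23 + q.
Set SMC = demand: 23 + q = 105 - q → q* = 41.0000.
Gap = |42.5000 − 41.0000| = 1.5000.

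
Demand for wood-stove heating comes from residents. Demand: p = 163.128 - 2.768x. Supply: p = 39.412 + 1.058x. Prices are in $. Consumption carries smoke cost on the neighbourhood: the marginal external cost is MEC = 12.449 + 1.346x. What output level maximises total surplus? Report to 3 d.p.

x* = 21.513

Social marginal benefit = demand − MEC = 150.679 - 4.114x.
Set SMB = MC: 150.679 - 4.114x = 39.412 + 1.058x → x* = 21.5133.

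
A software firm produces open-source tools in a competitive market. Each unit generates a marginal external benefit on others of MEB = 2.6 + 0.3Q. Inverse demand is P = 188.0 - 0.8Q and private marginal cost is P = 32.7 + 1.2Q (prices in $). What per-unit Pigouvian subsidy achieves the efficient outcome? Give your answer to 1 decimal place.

subsidy = $30.5 per unit

Social marginal cost = private MC − MEB = 30.1 + 0.9Q.
Set SMC = demand: 30.1 + 0.9Q = 188.0 - 0.8Q → Q* = 92.8824.
The Pigouvian subsidy equals MEB at Q*: 2.6 + 0.3×92.8824 = 30.4647.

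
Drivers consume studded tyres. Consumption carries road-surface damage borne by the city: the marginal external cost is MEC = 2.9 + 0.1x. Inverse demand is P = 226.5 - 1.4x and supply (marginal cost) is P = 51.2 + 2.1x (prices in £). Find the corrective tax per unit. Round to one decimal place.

tax = £7.7 per unit

Social marginal benefit = demand − MEC = 223.6 - 1.5x.
Set SMB = MC: 223.6 - 1.5x = 51.2 + 2.1x → x* = 47.8889.
The Pigouvian tax equals MEC at x*: 2.9 + 0.1×47.8889 = 7.6889.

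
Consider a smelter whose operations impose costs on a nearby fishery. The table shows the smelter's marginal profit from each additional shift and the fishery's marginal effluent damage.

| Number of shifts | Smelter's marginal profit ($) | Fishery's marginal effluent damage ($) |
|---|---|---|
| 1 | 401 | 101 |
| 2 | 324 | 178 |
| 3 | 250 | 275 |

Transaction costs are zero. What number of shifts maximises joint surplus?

2

Bargaining reaches the level where marginal profit last exceeds marginal effluent damage.
That holds through level 2 (324 ≥ 178) but not at 3 (250 < 275).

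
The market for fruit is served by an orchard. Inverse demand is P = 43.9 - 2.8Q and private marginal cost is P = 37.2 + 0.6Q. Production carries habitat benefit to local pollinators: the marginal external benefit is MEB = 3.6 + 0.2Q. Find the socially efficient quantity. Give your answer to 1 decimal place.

Q* = 3.2

Social marginal cost = private MC − MEB = 33.6 + 0.4Q.
Set SMC = demand: 33.6 + 0.4Q = 43.9 - 2.8Q → Q* = 3.2188.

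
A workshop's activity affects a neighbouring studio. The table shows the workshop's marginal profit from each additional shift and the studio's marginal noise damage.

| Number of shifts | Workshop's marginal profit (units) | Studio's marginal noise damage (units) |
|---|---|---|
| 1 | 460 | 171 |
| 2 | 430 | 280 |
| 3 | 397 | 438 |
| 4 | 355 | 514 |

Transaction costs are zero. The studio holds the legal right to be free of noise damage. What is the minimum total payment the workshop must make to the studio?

451

Efficient level: marginal profit ≥ marginal noise damage through level 2, so k* = 2.
With the studio holding the right, the workshop must at least compensate total damage at k*: 171 + 280 = 451.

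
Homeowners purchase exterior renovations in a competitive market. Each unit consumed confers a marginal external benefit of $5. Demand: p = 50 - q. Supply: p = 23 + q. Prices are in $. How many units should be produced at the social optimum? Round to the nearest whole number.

Social marginal benefit = demand + MEB = 55 - q.
Set SMB = MC: 55 - q = 23 + q → q* = 16.0000.

q* = 16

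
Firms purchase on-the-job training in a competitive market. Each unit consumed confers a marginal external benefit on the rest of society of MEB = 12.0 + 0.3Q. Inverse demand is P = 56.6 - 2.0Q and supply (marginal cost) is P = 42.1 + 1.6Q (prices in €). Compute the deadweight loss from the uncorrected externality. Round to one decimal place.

Market equilibrium (private): 42.1 + 1.6Q = 56.6 - 2.0Q → Q_m = 4.0278.
Social marginal benefit = demand + MEB = 68.6 - 1.7Q.
Set SMB = MC: 68.6 - 1.7Q = 42.1 + 1.6Q → Q* = 8.0303.
Height of the DWL triangle at Q_m is SMB(Q_m) − MC(Q_m) = MEB(Q_m) = 13.2083.
DWL = ½ × 4.0025 × 13.2083 = 26.4331.

DWL = €26.4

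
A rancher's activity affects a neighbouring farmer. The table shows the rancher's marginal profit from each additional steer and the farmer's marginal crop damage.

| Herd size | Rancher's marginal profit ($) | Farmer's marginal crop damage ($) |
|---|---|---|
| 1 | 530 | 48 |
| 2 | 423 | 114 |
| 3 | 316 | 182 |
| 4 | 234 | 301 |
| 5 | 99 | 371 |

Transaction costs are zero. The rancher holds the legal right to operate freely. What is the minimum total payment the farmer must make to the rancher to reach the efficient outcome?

Left alone the rancher would choose level 5 (marginal profit stays positive).
Efficient level: k* = 3 (marginal profit ≥ marginal crop damage through 3).
The farmer must at least cover the rancher's forgone profit from cutting 5→3: 234 + 99 = 333.

$333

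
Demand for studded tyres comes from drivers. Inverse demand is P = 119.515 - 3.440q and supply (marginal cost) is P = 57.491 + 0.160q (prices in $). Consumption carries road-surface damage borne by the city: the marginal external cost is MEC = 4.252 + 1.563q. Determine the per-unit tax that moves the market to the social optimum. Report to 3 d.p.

tax = $21.741 per unit

Social marginal benefit = demand − MEC = 115.263 - 5.003q.
Set SMB = MC: 115.263 - 5.003q = 57.491 + 0.160q → q* = 11.1896.
The Pigouvian tax equals MEC at q*: 4.252 + 1.563×11.1896 = 21.7413.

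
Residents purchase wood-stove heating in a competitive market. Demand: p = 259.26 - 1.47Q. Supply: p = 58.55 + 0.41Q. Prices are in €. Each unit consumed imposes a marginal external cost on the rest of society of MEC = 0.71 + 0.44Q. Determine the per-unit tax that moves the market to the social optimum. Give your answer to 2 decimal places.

tax = €38.64 per unit

Social marginal benefit = demand − MEC = 258.55 - 1.91Q.
Set SMB = MC: 258.55 - 1.91Q = 58.55 + 0.41Q → Q* = 86.2069.
The Pigouvian tax equals MEC at Q*: 0.71 + 0.44×86.2069 = 38.6410.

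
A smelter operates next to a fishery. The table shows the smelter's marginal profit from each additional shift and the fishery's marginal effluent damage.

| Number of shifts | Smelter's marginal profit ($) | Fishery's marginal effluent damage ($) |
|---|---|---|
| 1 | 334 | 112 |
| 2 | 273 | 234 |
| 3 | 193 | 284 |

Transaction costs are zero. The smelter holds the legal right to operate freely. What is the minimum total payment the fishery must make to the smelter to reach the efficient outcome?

$193

Left alone the smelter would choose level 3 (marginal profit stays positive).
Efficient level: k* = 2 (marginal profit ≥ marginal effluent damage through 2).
The fishery must at least cover the smelter's forgone profit from cutting 3→2: 193 = 193.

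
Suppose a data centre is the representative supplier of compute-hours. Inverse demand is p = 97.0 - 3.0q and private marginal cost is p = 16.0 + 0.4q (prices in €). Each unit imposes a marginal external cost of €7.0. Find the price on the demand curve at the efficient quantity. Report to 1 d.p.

P = €31.7

Social marginal cost = private MC + MEC = 23.0 + 0.4q.
Set SMC = demand: 23.0 + 0.4q = 97.0 - 3.0q → q* = 21.7647.
Consumer price on the demand curve at q*: 97.0 − 3.0×21.7647 = 31.7059.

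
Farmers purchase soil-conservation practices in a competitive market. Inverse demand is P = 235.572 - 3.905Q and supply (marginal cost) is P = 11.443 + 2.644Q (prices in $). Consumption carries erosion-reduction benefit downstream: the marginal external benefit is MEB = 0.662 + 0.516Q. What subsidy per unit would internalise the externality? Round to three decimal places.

Social marginal benefit = demand + MEB = 236.234 - 3.389Q.
Set SMB = MC: 236.234 - 3.389Q = 11.443 + 2.644Q → Q* = 37.2602.
The Pigouvian subsidy equals MEB at Q*: 0.662 + 0.516×37.2602 = 19.8883.

subsidy = $19.888 per unit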